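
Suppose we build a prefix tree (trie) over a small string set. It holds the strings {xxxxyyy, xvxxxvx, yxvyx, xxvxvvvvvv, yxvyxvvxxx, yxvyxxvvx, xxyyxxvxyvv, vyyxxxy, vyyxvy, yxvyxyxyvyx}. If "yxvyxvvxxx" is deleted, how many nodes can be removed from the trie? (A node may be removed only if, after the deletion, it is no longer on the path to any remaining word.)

A node on "yxvyxvvxxx"'s path can go only if nothing else ends at it or branches off below it.
The suffix "vvxxx" (5 nodes) is used only by "yxvyxvvxxx"; the node for "yxvyx" still has the child "x", so pruning stops there.
Nodes removed: 5

5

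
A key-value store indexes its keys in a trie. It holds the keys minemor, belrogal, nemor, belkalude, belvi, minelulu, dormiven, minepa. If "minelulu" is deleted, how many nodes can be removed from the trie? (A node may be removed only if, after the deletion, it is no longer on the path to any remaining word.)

Walk "minelulu" from the leaf back toward the root, removing each node that no remaining word uses.
The suffix "lulu" (4 nodes) is used only by "minelulu"; the node for "mine" still has the child "m", so pruning stops there.
Nodes removed: 4

4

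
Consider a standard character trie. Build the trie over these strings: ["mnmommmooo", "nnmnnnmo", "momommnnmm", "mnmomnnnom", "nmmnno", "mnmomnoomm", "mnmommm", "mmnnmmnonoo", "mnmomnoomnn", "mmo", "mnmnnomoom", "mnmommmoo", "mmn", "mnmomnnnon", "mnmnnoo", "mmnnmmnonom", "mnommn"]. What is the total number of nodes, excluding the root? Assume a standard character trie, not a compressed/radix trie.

Count nodes per top-level branch (shared prefixes stored once):
  'm'-branch (mmn, mmnnmmnonom, mmnnmmnonoo, mmo, mnmnnomoom, mnmnnoo, mnmommm, mnmommmoo, mnmommmooo, mnmomnnnom, mnmomnnnon, mnmomnoomm, mnmomnoomnn, mnommn, momommnnmm): 55 nodes
  'n'-branch (nmmnno, nnmnnnmo): 13 nodes
Sum: 68

68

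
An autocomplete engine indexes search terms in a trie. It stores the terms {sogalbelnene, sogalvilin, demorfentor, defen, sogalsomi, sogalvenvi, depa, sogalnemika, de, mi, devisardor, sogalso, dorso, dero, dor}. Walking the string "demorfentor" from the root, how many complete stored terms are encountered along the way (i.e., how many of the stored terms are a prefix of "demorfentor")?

2

Check each prefix of "demorfentor" against the stored set — each match is an end-marker on the path.
Prefixes of the query that are stored words: "de", "demorfentor"
Count: 2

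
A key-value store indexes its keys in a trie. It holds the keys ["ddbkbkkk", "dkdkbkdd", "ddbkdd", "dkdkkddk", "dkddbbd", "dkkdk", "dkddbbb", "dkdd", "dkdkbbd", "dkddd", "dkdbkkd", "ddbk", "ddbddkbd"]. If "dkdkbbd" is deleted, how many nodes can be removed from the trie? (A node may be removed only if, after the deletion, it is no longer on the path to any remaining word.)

Walk "dkdkbbd" from the leaf back toward the root, removing each node that no remaining word uses.
The suffix "bd" (2 nodes) is used only by "dkdkbbd"; the node for "dkdkb" still has the child "k", so pruning stops there.
Nodes removed: 2

2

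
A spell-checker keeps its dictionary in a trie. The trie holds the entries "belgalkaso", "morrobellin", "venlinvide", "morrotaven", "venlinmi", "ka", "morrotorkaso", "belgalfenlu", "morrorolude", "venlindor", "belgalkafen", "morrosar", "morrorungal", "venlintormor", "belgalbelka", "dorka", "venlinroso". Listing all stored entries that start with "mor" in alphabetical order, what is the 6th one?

Filter for "mor…" and sort: "morrobellin", "morrorolude", "morrorungal", "morrosar", "morrotaven", "morrotorkaso"
Position 6: morrotorkaso

morrotorkaso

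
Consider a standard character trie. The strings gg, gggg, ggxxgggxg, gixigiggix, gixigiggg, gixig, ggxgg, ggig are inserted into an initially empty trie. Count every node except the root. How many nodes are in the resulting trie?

25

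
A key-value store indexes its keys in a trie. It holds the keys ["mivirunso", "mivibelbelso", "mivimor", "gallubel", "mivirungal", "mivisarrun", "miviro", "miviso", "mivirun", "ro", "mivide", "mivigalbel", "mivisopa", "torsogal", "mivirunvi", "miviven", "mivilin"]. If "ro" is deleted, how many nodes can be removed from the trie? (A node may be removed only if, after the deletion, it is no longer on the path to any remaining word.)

A node on "ro"'s path can go only if nothing else ends at it or branches off below it.
No other word shares any prefix with "ro", so all 2 of its nodes go.
Nodes removed: 2

2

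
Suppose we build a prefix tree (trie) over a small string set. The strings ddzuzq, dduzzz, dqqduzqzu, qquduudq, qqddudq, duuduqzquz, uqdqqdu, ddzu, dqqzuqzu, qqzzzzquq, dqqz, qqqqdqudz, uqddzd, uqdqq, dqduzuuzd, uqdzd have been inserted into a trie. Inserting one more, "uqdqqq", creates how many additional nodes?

1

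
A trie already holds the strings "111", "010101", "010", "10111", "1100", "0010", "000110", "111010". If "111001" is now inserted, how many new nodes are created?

Walking "111001" from the root, the first 4 characters ("1110") follow existing edges; "0" is the first miss.
Each of the 2 remaining characters creates one node.

2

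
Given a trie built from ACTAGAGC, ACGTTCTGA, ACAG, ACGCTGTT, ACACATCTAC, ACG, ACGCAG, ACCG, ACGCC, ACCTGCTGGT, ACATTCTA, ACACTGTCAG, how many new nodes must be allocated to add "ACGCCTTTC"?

The longest prefix of "ACGCCTTTC" already in the trie is "ACGCC" (length 5).
New nodes needed: |"ACGCCTTTC"| − 5 = 9 − 5 = 4.

4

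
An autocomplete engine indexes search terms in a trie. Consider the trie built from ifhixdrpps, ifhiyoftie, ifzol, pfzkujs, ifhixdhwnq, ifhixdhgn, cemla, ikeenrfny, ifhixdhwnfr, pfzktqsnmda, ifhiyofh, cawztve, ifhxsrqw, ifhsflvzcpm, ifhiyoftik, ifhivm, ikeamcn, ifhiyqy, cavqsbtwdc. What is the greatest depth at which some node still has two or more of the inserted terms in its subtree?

9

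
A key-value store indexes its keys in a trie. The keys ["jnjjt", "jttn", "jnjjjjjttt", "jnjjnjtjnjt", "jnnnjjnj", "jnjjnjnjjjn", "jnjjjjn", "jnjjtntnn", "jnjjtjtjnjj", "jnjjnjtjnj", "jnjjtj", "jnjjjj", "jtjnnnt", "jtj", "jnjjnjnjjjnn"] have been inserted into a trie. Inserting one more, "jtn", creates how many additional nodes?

Walking "jtn" from the root, the first 2 characters ("jt") follow existing edges; "n" is the first miss.
Each of the 1 remaining characters creates one node.

1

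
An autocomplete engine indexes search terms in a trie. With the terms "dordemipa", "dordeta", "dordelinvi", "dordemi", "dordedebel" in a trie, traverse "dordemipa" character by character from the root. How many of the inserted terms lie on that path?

2

Traverse "dordemipa" character by character; count nodes along the way that are marked as word ends.
Prefixes of the query that are stored words: "dordemi", "dordemipa"
Count: 2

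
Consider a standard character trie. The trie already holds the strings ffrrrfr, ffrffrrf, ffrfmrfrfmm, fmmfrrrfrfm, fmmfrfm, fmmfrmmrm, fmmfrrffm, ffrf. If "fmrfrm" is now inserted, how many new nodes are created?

4

Walking "fmrfrm" from the root, the first 2 characters ("fm") follow existing edges; "r" is the first miss.
So 6 − 2 = 4 new nodes.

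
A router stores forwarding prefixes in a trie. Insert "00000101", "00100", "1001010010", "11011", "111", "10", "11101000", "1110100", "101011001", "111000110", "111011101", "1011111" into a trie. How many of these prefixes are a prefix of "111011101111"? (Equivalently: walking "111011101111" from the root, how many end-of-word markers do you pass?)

2

Check each prefix of "111011101111" against the stored set — each match is an end-marker on the path.
Prefixes of the query that are stored words: "111", "111011101"
Count: 2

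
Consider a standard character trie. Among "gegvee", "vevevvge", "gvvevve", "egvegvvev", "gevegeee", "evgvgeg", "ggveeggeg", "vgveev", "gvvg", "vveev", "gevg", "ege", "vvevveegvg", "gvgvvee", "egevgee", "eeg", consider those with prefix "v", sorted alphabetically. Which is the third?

vveev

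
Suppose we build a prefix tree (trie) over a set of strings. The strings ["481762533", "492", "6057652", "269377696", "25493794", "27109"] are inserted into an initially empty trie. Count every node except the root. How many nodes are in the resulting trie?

For each word, the new-node count is its length minus the longest prefix already in the trie:
  "481762533" → 9 new (4, 8, 1, 7, 6, 2, 5, 3, 3)
  "492" → prefix "4" already present; 2 new (9, 2)
  "6057652" → 7 new (6, 0, 5, 7, 6, 5, 2)
  "269377696" → 9 new (2, 6, 9, 3, 7, 7, 6, 9, 6)
  "25493794" → prefix "2" already present; 7 new (5, 4, 9, 3, 7, 9, 4)
  "27109" → prefix "2" already present; 4 new (7, 1, 0, 9)
Total nodes = 9 + 2 + 7 + 9 + 7 + 4 = 38

38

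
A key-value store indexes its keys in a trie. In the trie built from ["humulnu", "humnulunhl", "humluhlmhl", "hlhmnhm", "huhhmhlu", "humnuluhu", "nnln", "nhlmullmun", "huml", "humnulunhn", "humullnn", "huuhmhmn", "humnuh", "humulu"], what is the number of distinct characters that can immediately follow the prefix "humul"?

3

Walk "humul" from the root, arriving at one node.
Distinct next characters after "humul": l, n, u.
That node has 3 child edges.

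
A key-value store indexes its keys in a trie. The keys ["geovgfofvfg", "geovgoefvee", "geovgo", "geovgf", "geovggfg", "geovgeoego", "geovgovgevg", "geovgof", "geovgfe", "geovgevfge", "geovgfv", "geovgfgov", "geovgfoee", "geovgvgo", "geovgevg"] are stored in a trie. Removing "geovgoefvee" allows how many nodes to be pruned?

5

After clearing the end-marker at "geovgoefvee", prune upward until reaching a node still needed by another word.
The suffix "efvee" (5 nodes) is used only by "geovgoefvee"; the node for "geovgo" still has the child "v", so pruning stops there.
Nodes removed: 5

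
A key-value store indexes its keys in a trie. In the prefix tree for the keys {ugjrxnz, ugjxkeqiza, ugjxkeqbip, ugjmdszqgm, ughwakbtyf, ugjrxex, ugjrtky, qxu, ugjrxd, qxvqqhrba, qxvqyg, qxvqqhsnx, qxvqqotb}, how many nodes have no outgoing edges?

A leaf is a node with no children — equivalently, the end of a word that is not a proper prefix of any other stored word.
Those words: "qxu", "qxvqqhrba", "qxvqqhsnx", "qxvqqotb", "qxvqyg", "ughwakbtyf", "ugjmdszqgm", "ugjrtky", "ugjrxd", "ugjrxex", "ugjrxnz", "ugjxkeqbip", "ugjxkeqiza"
Leaf count: 13

13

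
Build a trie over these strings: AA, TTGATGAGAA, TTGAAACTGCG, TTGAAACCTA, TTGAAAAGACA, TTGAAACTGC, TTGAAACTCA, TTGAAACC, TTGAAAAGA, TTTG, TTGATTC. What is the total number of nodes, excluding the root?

Trie structure (* marks end of a word):
(root)
├─ A
│  └─ A *
└─ T
   └─ T
      ├─ G
      │  └─ A
      │     ├─ A
      │     │  └─ A
      │     │     ├─ A
      │     │     │  └─ G
      │     │     │     └─ A *
      │     │     │        └─ C
      │     │     │           └─ A *
      │     │     └─ C
      │     │        ├─ C *
      │     │        │  └─ T
      │     │        │     └─ A *
      │     │        └─ T
      │     │           ├─ C
      │     │           │  └─ A *
      │     │           └─ G
      │     │              └─ C *
      │     │                 └─ G *
      │     └─ T
      │        ├─ G
      │        │  └─ A
      │        │     └─ G
      │        │        └─ A
      │        │           └─ A *
      │        └─ T
      │           └─ C *
      └─ T
         └─ G *
Counting every labelled node above: 33.

33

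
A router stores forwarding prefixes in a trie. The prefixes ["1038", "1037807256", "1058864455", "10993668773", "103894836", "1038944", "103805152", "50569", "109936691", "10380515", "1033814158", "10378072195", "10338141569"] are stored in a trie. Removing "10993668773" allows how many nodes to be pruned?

Walk "10993668773" from the leaf back toward the root, removing each node that no remaining word uses.
The suffix "8773" (4 nodes) is used only by "10993668773"; the node for "1099366" still has the child "9", so pruning stops there.
Nodes removed: 4

4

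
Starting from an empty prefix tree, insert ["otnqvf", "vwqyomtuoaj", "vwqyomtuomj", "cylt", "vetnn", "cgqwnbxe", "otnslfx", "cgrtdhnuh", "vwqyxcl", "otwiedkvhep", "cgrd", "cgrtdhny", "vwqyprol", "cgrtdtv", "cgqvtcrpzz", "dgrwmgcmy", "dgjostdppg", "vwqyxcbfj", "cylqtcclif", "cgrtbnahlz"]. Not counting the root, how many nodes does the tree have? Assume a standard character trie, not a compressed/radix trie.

105

Count nodes per top-level branch (shared prefixes stored once):
  'c'-branch (cgqvtcrpzz, cgqwnbxe, cgrd, cgrtbnahlz, cgrtdhnuh, cgrtdhny, cgrtdtv, cylqtcclif, cylt): 42 nodes
  'd'-branch (dgjostdppg, dgrwmgcmy): 17 nodes
  'o'-branch (otnqvf, otnslfx, otwiedkvhep): 19 nodes
  'v'-branch (vetnn, vwqyomtuoaj, vwqyomtuomj, vwqyprol, vwqyxcbfj, vwqyxcl): 27 nodes
Sum: 105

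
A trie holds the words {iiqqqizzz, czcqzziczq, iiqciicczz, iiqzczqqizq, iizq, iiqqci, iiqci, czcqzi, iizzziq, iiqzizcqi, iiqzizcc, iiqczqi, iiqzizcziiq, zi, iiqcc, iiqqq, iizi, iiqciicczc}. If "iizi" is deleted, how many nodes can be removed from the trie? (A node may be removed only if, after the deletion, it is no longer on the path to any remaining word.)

A node on "iizi"'s path can go only if nothing else ends at it or branches off below it.
The suffix "i" (1 node) is used only by "iizi"; the node for "iiz" still has the child "q", so pruning stops there.
Nodes removed: 1

1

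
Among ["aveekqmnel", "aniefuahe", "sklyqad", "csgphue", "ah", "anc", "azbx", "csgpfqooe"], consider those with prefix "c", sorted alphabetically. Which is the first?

csgpfqooe

Filter for "c…" and sort: "csgpfqooe", "csgphue"
Position 1: csgpfqooe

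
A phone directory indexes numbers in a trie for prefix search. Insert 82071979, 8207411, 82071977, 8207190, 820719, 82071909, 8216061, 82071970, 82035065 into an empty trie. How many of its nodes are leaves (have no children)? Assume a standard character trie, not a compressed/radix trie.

7

Leaves are exactly the stored words that no other stored word extends.
Those words: "82035065", "82071909", "82071970", "82071977", "82071979", "8207411", "8216061"
Leaf count: 7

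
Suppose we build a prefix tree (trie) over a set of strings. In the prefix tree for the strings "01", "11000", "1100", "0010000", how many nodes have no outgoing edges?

3

Leaves are exactly the stored words that no other stored word extends.
Those words: "0010000", "01", "11000"
Leaf count: 3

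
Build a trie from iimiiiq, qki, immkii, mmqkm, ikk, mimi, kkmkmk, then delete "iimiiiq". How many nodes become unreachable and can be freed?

Walk "iimiiiq" from the leaf back toward the root, removing each node that no remaining word uses.
The suffix "imiiiq" (6 nodes) is used only by "iimiiiq"; the node for "i" still has the child "m", so pruning stops there.
Nodes removed: 6

6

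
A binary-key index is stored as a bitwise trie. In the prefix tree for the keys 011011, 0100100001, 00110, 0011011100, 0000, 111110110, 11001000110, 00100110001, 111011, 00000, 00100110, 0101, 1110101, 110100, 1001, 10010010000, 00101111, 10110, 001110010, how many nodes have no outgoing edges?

Leaves are exactly the stored words that no other stored word extends.
Those words: "00000", "00100110001", "00101111", "0011011100", "001110010", "0100100001", "0101", "011011", "10010010000", "10110", "11001000110", "110100", "1110101", "111011", "111110110"
Leaf count: 15

15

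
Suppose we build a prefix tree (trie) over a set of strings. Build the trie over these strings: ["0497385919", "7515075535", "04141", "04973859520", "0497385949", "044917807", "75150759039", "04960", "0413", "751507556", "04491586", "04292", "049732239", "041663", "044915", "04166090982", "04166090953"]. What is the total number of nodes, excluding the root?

Insert word by word; a character creates a node only if that edge doesn't already exist:
  "0497385919" → 10 new (0, 4, 9, 7, 3, 8, 5, 9, 1, 9)
  "7515075535" → 10 new (7, 5, 1, 5, 0, 7, 5, 5, 3, 5)
  "04141" → prefix "04" already present; 3 new (1, 4, 1)
  "04973859520" → prefix "04973859" already present; 3 new (5, 2, 0)
  "0497385949" → prefix "04973859" already present; 2 new (4, 9)
  "044917807" → prefix "04" already present; 7 new (4, 9, 1, 7, 8, 0, 7)
  "75150759039" → prefix "7515075" already present; 4 new (9, 0, 3, 9)
  "04960" → prefix "049" already present; 2 new (6, 0)
  "0413" → prefix "041" already present; 1 new (3)
  "751507556" → prefix "75150755" already present; 1 new (6)
  "04491586" → prefix "04491" already present; 3 new (5, 8, 6)
  "04292" → prefix "04" already present; 3 new (2, 9, 2)
  "049732239" → prefix "04973" already present; 4 new (2, 2, 3, 9)
  "041663" → prefix "041" already present; 3 new (6, 6, 3)
  "044915" → prefix "044915" already present; 0 new (none)
  "04166090982" → prefix "04166" already present; 6 new (0, 9, 0, 9, 8, 2)
  "04166090953" → prefix "041660909" already present; 2 new (5, 3)
Total nodes = 10 + 10 + 3 + 3 + 2 + 7 + 4 + 2 + 1 + 1 + 3 + 3 + 4 + 3 + 0 + 6 + 2 = 64

64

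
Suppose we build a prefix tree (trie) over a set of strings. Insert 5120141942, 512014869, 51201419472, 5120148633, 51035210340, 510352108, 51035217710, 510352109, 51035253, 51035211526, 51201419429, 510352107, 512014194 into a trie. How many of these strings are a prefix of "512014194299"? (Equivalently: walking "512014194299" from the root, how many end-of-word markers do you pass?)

3

Walk "512014194299" from the root; an end-of-word marker is hit whenever a stored word is a prefix of "512014194299".
Prefixes of the query that are stored words: "512014194", "5120141942", "51201419429"
Count: 3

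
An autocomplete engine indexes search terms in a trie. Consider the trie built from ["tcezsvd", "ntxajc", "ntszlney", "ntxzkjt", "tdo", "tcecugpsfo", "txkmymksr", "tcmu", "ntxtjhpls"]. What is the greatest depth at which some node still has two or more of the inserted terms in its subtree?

3

Equivalently: take the maximum, over all pairs, of their longest common prefix length.
e.g. "ntxajc" and "ntxtjhpls" share the prefix "ntx" of length 3; no pair shares a longer one.
Longest shared-prefix length: 3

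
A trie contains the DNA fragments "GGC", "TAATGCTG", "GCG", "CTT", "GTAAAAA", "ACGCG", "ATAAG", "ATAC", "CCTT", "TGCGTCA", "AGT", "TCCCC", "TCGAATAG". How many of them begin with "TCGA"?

1

Traverse to the node for "TCGA", then collect every word in that subtree.
Matches: "TCGAATAG"
Count: 1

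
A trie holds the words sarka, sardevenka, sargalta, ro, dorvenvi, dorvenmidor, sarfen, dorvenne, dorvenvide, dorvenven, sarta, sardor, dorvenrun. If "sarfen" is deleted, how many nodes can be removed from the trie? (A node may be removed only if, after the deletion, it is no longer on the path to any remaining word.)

3

A node on "sarfen"'s path can go only if nothing else ends at it or branches off below it.
The suffix "fen" (3 nodes) is used only by "sarfen"; the node for "sar" still has the child "k", so pruning stops there.
Nodes removed: 3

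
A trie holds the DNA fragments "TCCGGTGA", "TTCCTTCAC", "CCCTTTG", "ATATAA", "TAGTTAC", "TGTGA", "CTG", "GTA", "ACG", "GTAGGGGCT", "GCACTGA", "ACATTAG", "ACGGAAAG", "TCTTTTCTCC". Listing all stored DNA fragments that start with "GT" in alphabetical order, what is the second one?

Words with prefix "GT", in lexicographic order: "GTA", "GTAGGGGCT"
The 2nd is GTAGGGGCT.

GTAGGGGCT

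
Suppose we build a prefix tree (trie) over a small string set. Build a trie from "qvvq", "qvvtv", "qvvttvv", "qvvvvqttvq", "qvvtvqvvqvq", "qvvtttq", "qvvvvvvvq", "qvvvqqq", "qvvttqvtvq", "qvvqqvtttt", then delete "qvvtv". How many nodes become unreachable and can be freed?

Walk "qvvtv" from the leaf back toward the root, removing each node that no remaining word uses.
Every node on "qvvtv" is still needed (e.g. by "qvvtvqvvqvq"), so nothing is freed.
Nodes removed: 0

0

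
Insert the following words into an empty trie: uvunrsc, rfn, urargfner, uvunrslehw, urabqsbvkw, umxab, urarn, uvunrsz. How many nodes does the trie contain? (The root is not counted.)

35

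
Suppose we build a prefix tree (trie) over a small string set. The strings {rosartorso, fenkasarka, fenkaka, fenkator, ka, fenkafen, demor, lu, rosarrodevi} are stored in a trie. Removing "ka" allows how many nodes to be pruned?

Walk "ka" from the leaf back toward the root, removing each node that no remaining word uses.
No other word shares any prefix with "ka", so all 2 of its nodes go.
Nodes removed: 2

2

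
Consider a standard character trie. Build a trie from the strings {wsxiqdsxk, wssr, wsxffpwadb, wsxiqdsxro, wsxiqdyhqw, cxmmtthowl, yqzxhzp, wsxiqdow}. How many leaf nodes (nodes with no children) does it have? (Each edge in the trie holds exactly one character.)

A leaf is a node with no children — equivalently, the end of a word that is not a proper prefix of any other stored word.
Those words: "cxmmtthowl", "wssr", "wsxffpwadb", "wsxiqdow", "wsxiqdsxk", "wsxiqdsxro", "wsxiqdyhqw", "yqzxhzp"
Leaf count: 8

8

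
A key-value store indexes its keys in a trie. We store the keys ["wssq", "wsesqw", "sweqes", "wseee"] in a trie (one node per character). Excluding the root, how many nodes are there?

16

For each word, the new-node count is its length minus the longest prefix already in the trie:
  "wssq" → 4 new (w, s, s, q)
  "wsesqw" → prefix "ws" already present; 4 new (e, s, q, w)
  "sweqes" → 6 new (s, w, e, q, e, s)
  "wseee" → prefix "wse" already present; 2 new (e, e)
Total nodes = 4 + 4 + 6 + 2 = 16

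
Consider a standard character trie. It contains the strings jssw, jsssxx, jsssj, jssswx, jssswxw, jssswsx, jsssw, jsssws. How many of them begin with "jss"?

Filter for entries beginning with "jss":
Matches: "jsssj", "jsssw", "jsssws", "jssswsx", "jssswx", "jssswxw", "jsssxx", "jssw"
Count: 8

8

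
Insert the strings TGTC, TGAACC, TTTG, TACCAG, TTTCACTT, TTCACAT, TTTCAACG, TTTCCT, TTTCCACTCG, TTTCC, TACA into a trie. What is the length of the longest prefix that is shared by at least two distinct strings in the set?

5

Look for the deepest trie node that still has at least two words in its subtree.
e.g. "TTTCAACG" and "TTTCACTT" share the prefix "TTTCA" of length 5; no pair shares a longer one.
Longest shared-prefix length: 5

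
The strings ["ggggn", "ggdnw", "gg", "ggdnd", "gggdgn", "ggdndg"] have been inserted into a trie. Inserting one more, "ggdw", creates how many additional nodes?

The longest prefix of "ggdw" already in the trie is "ggd" (length 3).
Each of the 1 remaining characters creates one node.

1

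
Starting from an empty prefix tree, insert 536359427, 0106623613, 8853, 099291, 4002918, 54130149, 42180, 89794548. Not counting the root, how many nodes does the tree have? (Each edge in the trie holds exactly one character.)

Trace insertions, counting only characters that open a new branch:
  "536359427" → 9 new (5, 3, 6, 3, 5, 9, 4, 2, 7)
  "0106623613" → 10 new (0, 1, 0, 6, 6, 2, 3, 6, 1, 3)
  "8853" → 4 new (8, 8, 5, 3)
  "099291" → prefix "0" already present; 5 new (9, 9, 2, 9, 1)
  "4002918" → 7 new (4, 0, 0, 2, 9, 1, 8)
  "54130149" → prefix "5" already present; 7 new (4, 1, 3, 0, 1, 4, 9)
  "42180" → prefix "4" already present; 4 new (2, 1, 8, 0)
  "89794548" → prefix "8" already present; 7 new (9, 7, 9, 4, 5, 4, 8)
Total nodes = 9 + 10 + 4 + 5 + 7 + 7 + 4 + 7 = 53

53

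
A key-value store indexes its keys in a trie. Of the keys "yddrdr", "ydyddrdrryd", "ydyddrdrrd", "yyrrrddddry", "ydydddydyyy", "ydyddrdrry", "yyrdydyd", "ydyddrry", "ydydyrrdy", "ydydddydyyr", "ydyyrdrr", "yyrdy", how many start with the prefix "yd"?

9

Traverse to the node for "yd", then collect every word in that subtree.
Words under "yd": yddrdr, ydydddydyyr, ydydddydyyy, ydyddrdrrd, ydyddrdrry, ydyddrdrryd, ydyddrry, ydydyrrdy, ydyyrdrr
Count: 9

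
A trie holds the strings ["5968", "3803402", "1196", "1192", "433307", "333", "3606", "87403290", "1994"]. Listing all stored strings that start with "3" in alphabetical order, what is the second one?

Filter for "3…" and sort: "333", "3606", "3803402"
The 2nd is 3606.

3606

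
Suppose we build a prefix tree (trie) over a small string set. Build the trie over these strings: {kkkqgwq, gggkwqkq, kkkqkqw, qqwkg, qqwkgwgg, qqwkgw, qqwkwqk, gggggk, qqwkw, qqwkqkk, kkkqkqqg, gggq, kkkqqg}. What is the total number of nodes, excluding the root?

For each word, the new-node count is its length minus the longest prefix already in the trie:
  "kkkqgwq" → 7 new (k, k, k, q, g, w, q)
  "gggkwqkq" → 8 new (g, g, g, k, w, q, k, q)
  "kkkqkqw" → prefix "kkkq" already present; 3 new (k, q, w)
  "qqwkg" → 5 new (q, q, w, k, g)
  "qqwkgwgg" → prefix "qqwkg" already present; 3 new (w, g, g)
  "qqwkgw" → prefix "qqwkgw" already present; 0 new (none)
  "qqwkwqk" → prefix "qqwk" already present; 3 new (w, q, k)
  "gggggk" → prefix "ggg" already present; 3 new (g, g, k)
  "qqwkw" → prefix "qqwkw" already present; 0 new (none)
  "qqwkqkk" → prefix "qqwk" already present; 3 new (q, k, k)
  "kkkqkqqg" → prefix "kkkqkq" already present; 2 new (q, g)
  "gggq" → prefix "ggg" already present; 1 new (q)
  "kkkqqg" → prefix "kkkq" already present; 2 new (q, g)
Total nodes = 7 + 8 + 3 + 5 + 3 + 0 + 3 + 3 + 0 + 3 + 2 + 1 + 2 = 40

40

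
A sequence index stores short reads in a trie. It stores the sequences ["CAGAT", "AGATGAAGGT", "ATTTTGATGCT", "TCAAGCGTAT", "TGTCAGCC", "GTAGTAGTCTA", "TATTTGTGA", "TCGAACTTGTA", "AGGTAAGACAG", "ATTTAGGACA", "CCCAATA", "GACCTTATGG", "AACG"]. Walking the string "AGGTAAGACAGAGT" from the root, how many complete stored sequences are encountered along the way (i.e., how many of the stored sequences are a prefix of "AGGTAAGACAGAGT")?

1

Traverse "AGGTAAGACAGAGT" character by character; count nodes along the way that are marked as word ends.
Prefixes of the query that are stored words: "AGGTAAGACAG"
Count: 1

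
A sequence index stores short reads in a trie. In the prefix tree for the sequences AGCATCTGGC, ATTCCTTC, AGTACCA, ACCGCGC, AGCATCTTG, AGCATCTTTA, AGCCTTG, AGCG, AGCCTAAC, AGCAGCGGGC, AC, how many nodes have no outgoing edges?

A leaf is a node with no children — equivalently, the end of a word that is not a proper prefix of any other stored word.
Those words: "ACCGCGC", "AGCAGCGGGC", "AGCATCTGGC", "AGCATCTTG", "AGCATCTTTA", "AGCCTAAC", "AGCCTTG", "AGCG", "AGTACCA", "ATTCCTTC"
Leaf count: 10

10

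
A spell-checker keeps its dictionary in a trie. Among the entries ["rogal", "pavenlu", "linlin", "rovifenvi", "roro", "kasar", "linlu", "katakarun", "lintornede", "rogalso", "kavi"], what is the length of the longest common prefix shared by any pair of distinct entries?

5

Equivalently: take the maximum, over all pairs, of their longest common prefix length.
e.g. "rogal" and "rogalso" share the prefix "rogal" of length 5; no pair shares a longer one.
Longest shared-prefix length: 5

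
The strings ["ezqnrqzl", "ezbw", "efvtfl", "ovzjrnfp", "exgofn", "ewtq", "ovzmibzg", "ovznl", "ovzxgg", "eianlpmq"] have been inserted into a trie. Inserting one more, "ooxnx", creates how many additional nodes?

4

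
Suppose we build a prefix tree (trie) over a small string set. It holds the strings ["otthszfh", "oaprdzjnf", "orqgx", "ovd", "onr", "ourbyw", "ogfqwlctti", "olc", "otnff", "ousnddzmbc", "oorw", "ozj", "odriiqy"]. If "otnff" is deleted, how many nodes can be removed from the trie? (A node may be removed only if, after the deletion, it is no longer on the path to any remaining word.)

Walk "otnff" from the leaf back toward the root, removing each node that no remaining word uses.
The suffix "nff" (3 nodes) is used only by "otnff"; the node for "ot" still has the child "t", so pruning stops there.
Nodes removed: 3

3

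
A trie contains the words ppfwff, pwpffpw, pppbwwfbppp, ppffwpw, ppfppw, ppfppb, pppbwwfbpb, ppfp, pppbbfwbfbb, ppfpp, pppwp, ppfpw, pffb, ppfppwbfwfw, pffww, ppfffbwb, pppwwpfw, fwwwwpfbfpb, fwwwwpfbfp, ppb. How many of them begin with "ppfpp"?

4

Traverse to the node for "ppfpp", then collect every word in that subtree.
Matches: "ppfpp", "ppfppb", "ppfppw", "ppfppwbfwfw"
Count: 4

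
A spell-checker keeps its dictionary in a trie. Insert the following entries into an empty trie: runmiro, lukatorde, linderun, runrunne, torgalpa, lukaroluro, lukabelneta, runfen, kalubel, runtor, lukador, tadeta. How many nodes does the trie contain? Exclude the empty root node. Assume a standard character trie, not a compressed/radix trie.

Insert word by word; a character creates a node only if that edge doesn't already exist:
  "runmiro" → 7 new (r, u, n, m, i, r, o)
  "lukatorde" → 9 new (l, u, k, a, t, o, r, d, e)
  "linderun" → prefix "l" already present; 7 new (i, n, d, e, r, u, n)
  "runrunne" → prefix "run" already present; 5 new (r, u, n, n, e)
  "torgalpa" → 8 new (t, o, r, g, a, l, p, a)
  "lukaroluro" → prefix "luka" already present; 6 new (r, o, l, u, r, o)
  "lukabelneta" → prefix "luka" already present; 7 new (b, e, l, n, e, t, a)
  "runfen" → prefix "run" already present; 3 new (f, e, n)
  "kalubel" → 7 new (k, a, l, u, b, e, l)
  "runtor" → prefix "run" already present; 3 new (t, o, r)
  "lukador" → prefix "luka" already present; 3 new (d, o, r)
  "tadeta" → prefix "t" already present; 5 new (a, d, e, t, a)
Total nodes = 7 + 9 + 7 + 5 + 8 + 6 + 7 + 3 + 7 + 3 + 3 + 5 = 70

70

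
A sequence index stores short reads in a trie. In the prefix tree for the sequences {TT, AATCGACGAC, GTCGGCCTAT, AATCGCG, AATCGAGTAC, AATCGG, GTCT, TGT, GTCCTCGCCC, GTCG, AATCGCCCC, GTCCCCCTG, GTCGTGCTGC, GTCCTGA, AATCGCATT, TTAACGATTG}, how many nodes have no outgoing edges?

14

Leaves are exactly the stored words that no other stored word extends.
Those words: "AATCGACGAC", "AATCGAGTAC", "AATCGCATT", "AATCGCCCC", "AATCGCG", "AATCGG", "GTCCCCCTG", "GTCCTCGCCC", "GTCCTGA", "GTCGGCCTAT", "GTCGTGCTGC", "GTCT", "TGT", "TTAACGATTG"
Leaf count: 14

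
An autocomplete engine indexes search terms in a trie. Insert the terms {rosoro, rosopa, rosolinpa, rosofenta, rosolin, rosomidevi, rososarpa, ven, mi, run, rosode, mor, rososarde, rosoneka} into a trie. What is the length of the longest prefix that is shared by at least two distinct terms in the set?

The deepest shared node is where two words last agree before diverging.
"rosolin" and "rosolinpa" agree on "rosolin" (7 characters) before diverging; nothing deeper is shared.
Longest shared-prefix length: 7

7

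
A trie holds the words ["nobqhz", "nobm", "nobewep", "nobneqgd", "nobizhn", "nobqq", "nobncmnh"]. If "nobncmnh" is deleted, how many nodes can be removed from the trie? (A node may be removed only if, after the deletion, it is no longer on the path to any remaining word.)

Walk "nobncmnh" from the leaf back toward the root, removing each node that no remaining word uses.
The suffix "cmnh" (4 nodes) is used only by "nobncmnh"; the node for "nobn" still has the child "e", so pruning stops there.
Nodes removed: 4

4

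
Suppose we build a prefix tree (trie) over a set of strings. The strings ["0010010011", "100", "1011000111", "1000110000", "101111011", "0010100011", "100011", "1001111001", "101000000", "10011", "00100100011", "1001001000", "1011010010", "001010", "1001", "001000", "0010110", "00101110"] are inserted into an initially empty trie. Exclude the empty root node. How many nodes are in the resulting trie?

Trace insertions, counting only characters that open a new branch:
  "0010010011" → 10 new (0, 0, 1, 0, 0, 1, 0, 0, 1, 1)
  "100" → 3 new (1, 0, 0)
  "1011000111" → prefix "10" already present; 8 new (1, 1, 0, 0, 0, 1, 1, 1)
  "1000110000" → prefix "100" already present; 7 new (0, 1, 1, 0, 0, 0, 0)
  "101111011" → prefix "1011" already present; 5 new (1, 1, 0, 1, 1)
  "0010100011" → prefix "0010" already present; 6 new (1, 0, 0, 0, 1, 1)
  "100011" → prefix "100011" already present; 0 new (none)
  "1001111001" → prefix "100" already present; 7 new (1, 1, 1, 1, 0, 0, 1)
  "101000000" → prefix "101" already present; 6 new (0, 0, 0, 0, 0, 0)
  "10011" → prefix "10011" already present; 0 new (none)
  "00100100011" → prefix "00100100" already present; 3 new (0, 1, 1)
  "1001001000" → prefix "1001" already present; 6 new (0, 0, 1, 0, 0, 0)
  "1011010010" → prefix "10110" already present; 5 new (1, 0, 0, 1, 0)
  "001010" → prefix "001010" already present; 0 new (none)
  "1001" → prefix "1001" already present; 0 new (none)
  "001000" → prefix "00100" already present; 1 new (0)
  "0010110" → prefix "00101" already present; 2 new (1, 0)
  "00101110" → prefix "001011" already present; 2 new (1, 0)
Total nodes = 10 + 3 + 8 + 7 + 5 + 6 + 0 + 7 + 6 + 0 + 3 + 6 + 5 + 0 + 0 + 1 + 2 + 2 = 71

71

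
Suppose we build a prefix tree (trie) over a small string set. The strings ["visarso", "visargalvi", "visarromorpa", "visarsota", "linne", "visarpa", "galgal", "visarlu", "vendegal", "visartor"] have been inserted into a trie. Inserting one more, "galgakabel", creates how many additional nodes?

The longest prefix of "galgakabel" already in the trie is "galga" (length 5).
New nodes needed: |"galgakabel"| − 5 = 10 − 5 = 5.

5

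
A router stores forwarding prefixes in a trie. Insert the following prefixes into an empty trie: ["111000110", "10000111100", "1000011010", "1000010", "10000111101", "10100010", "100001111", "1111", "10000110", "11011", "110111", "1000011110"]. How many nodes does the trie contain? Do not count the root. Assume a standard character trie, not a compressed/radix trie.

Trie structure (* marks end of a word):
(root)
└─ 1
   ├─ 0
   │  ├─ 0
   │  │  └─ 0
   │  │     └─ 0
   │  │        └─ 1
   │  │           ├─ 0 *
   │  │           └─ 1
   │  │              ├─ 0 *
   │  │              │  └─ 1
   │  │              │     └─ 0 *
   │  │              └─ 1
   │  │                 └─ 1 *
   │  │                    └─ 0 *
   │  │                       ├─ 0 *
   │  │                       └─ 1 *
   │  └─ 1
   │     └─ 0
   │        └─ 0
   │           └─ 0
   │              └─ 1
   │                 └─ 0 *
   └─ 1
      ├─ 0
      │  └─ 1
      │     └─ 1 *
      │        └─ 1 *
      └─ 1
         ├─ 0
         │  └─ 0
         │     └─ 0
         │        └─ 1
         │           └─ 1
         │              └─ 0 *
         └─ 1 *
Counting every labelled node above: 35.

35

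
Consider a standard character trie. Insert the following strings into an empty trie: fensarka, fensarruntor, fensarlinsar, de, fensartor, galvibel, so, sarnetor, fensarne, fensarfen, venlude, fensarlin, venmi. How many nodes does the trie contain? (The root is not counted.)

Trace insertions, counting only characters that open a new branch:
  "fensarka" → 8 new (f, e, n, s, a, r, k, a)
  "fensarruntor" → prefix "fensar" already present; 6 new (r, u, n, t, o, r)
  "fensarlinsar" → prefix "fensar" already present; 6 new (l, i, n, s, a, r)
  "de" → 2 new (d, e)
  "fensartor" → prefix "fensar" already present; 3 new (t, o, r)
  "galvibel" → 8 new (g, a, l, v, i, b, e, l)
  "so" → 2 new (s, o)
  "sarnetor" → prefix "s" already present; 7 new (a, r, n, e, t, o, r)
  "fensarne" → prefix "fensar" already present; 2 new (n, e)
  "fensarfen" → prefix "fensar" already present; 3 new (f, e, n)
  "venlude" → 7 new (v, e, n, l, u, d, e)
  "fensarlin" → prefix "fensarlin" already present; 0 new (none)
  "venmi" → prefix "ven" already present; 2 new (m, i)
Total nodes = 8 + 6 + 6 + 2 + 3 + 8 + 2 + 7 + 2 + 3 + 7 + 0 + 2 = 56

56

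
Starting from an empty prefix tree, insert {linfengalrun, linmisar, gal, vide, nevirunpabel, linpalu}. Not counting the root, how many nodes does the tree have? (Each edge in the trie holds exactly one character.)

Insert word by word; a character creates a node only if that edge doesn't already exist:
  "linfengalrun" → 12 new (l, i, n, f, e, n, g, a, l, r, u, n)
  "linmisar" → prefix "lin" already present; 5 new (m, i, s, a, r)
  "gal" → 3 new (g, a, l)
  "vide" → 4 new (v, i, d, e)
  "nevirunpabel" → 12 new (n, e, v, i, r, u, n, p, a, b, e, l)
  "linpalu" → prefix "lin" already present; 4 new (p, a, l, u)
Total nodes = 12 + 5 + 3 + 4 + 12 + 4 = 40

40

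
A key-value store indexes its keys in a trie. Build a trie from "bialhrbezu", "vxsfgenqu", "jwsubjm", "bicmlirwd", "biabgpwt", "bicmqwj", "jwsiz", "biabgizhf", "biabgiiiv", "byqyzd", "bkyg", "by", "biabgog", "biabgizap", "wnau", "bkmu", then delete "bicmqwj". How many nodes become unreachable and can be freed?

A node on "bicmqwj"'s path can go only if nothing else ends at it or branches off below it.
The suffix "qwj" (3 nodes) is used only by "bicmqwj"; the node for "bicm" still has the child "l", so pruning stops there.
Nodes removed: 3

3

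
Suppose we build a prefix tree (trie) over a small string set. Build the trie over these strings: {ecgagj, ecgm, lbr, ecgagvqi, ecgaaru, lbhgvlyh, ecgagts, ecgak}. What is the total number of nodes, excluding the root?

25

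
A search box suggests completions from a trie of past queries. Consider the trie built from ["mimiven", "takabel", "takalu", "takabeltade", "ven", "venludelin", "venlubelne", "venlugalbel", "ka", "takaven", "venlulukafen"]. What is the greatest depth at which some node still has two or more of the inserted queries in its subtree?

The deepest shared node is where two words last agree before diverging.
e.g. "takabel" and "takabeltade" share the prefix "takabel" of length 7; no pair shares a longer one.
Longest shared-prefix length: 7

7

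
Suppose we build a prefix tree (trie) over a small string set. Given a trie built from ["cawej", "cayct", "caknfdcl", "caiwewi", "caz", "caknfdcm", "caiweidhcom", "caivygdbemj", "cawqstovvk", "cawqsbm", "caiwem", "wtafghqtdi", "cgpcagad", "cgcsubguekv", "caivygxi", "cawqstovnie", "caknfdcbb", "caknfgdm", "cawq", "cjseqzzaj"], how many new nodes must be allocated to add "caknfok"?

The longest prefix of "caknfok" already in the trie is "caknf" (length 5).
Each of the 2 remaining characters creates one node.

2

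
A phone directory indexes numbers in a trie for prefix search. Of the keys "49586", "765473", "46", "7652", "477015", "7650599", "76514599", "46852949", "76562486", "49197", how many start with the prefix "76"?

Walk to "76"; the words in its subtree are exactly those with that prefix.
Matches: "7650599", "76514599", "7652", "765473", "76562486"
Count: 5

5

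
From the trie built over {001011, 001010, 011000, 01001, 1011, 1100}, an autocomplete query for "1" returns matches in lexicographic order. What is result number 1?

1011

Filter for "1…" and sort: "1011", "1100"
Position 1: 1011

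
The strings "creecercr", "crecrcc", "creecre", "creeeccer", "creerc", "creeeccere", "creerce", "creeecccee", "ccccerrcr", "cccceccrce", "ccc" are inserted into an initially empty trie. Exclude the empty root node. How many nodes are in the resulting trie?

40

Trie structure (* marks end of a word):
(root)
└─ c
   ├─ c
   │  └─ c *
   │     └─ c
   │        └─ e
   │           ├─ c
   │           │  └─ c
   │           │     └─ r
   │           │        └─ c
   │           │           └─ e *
   │           └─ r
   │              └─ r
   │                 └─ c
   │                    └─ r *
   └─ r
      └─ e
         ├─ c
         │  └─ r
         │     └─ c
         │        └─ c *
         └─ e
            ├─ c
            │  ├─ e
            │  │  └─ r
            │  │     └─ c
            │  │        └─ r *
            │  └─ r
            │     └─ e *
            ├─ e
            │  └─ c
            │     └─ c
            │        ├─ c
            │        │  └─ e
            │        │     └─ e *
            │        └─ e
            │           └─ r *
            │              └─ e *
            └─ r
               └─ c *
                  └─ e *
Counting every labelled node above: 40.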